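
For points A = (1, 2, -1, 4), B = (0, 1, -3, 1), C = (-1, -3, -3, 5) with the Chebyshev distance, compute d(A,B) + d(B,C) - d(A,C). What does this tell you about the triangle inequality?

d(A,B) = max(1, 1, 2, 3) = 3, d(B,C) = max(1, 4, 0, 4) = 4, d(A,C) = max(2, 5, 2, 1) = 5.
d(A,B) + d(B,C) - d(A,C) = 3 + 4 - 5 = 7 - 5 = 2. This is ≥ 0, so the triangle inequality holds for these points.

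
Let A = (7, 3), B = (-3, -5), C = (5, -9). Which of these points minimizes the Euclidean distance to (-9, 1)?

Distances: d(A) ≈ 16.1245, d(B) ≈ 8.4853, d(C) ≈ 17.2047. Nearest: B = (-3, -5) with distance 8.4853.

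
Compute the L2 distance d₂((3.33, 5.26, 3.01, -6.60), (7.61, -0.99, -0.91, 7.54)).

√(Σ(x_i - y_i)²) = √((3.33 - 7.61)² + (5.26 - (-0.99))² + (3.01 - (-0.91))² + (-6.6 - 7.54)²)
= √((-4.28)² + 6.25² + 3.92² + (-14.14)²) = √(18.3184 + 39.0625 + 15.3664 + 199.9396) = √272.6869 ≈ 16.5132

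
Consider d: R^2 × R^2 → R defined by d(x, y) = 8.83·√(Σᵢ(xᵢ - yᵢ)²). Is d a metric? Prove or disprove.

Yes. The L2 (Euclidean) norm induces a metric on R^2, and multiplying a metric by a positive constant 8.83 > 0 preserves all four axioms: non-negativity (8.83·||x-y|| ≥ 0), identity (8.83·||x-y|| = 0 ⟺ ||x-y|| = 0 ⟺ x = y), symmetry (||x-y|| = ||y-x||), and the triangle inequality (8.83·||x-z|| ≤ 8.83·||x-y|| + 8.83·||y-z||). So d is a metric.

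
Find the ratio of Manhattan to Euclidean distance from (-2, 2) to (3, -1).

L1 = |-2 - 3| + |2 - (-1)| = 5 + 3 = 8
L2 = √(5² + 3²) = √34 ≈ 5.831
L1 ≥ L2 always (equality iff movement is along one axis); L1 > L2 here.
Ratio L1/L2 = 8/√34 ≈ 1.372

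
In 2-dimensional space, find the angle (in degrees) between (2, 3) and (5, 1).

With u = (2, 3), v = (5, 1):
u·v = 2·5 + 3·1 = 10 + 3 = 13.
|u| = √(2² + 3²) = √13, |v| = √(5² + 1²) = √26, so |u||v| = √(13·26) = √338.
cos θ = (u·v)/(|u||v|) = 13/√338 ≈ 0.707107
θ = arccos(0.707107) ≈ 45°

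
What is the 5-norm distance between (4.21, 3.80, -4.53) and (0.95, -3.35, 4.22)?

(Σ|x_i - y_i|^5)^(1/5) = (|4.21 - 0.95|^5 + |3.8 - (-3.35)|^5 + |-4.53 - 4.22|^5)^(1/5)
= (3.26^5 + 7.15^5 + 8.75^5)^(1/5) ≈ (368.2036 + 18686.5965 + 51290.8936)^(1/5) = (70345.6937)^(1/5) ≈ 9.3207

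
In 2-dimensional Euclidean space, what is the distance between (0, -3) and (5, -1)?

√(Σ(x_i - y_i)²) = √((0 - 5)² + (-3 - (-1))²)
= √((-5)² + (-2)²) = √(25 + 4) = √29 ≈ 5.3852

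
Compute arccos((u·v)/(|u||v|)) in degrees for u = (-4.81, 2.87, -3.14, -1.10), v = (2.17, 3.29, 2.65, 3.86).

With u = (-4.81, 2.87, -3.14, -1.10), v = (2.17, 3.29, 2.65, 3.86):
u·v = (-4.81)·2.17 + 2.87·3.29 + (-3.14)·2.65 + (-1.1)·3.86 = (-10.4377) + 9.4423 + (-8.321) + (-4.246) = -13.5624.
|u| = √((-4.81)² + 2.87² + (-3.14)² + (-1.1)²) = √(23.1361 + 8.2369 + 9.8596 + 1.21) = √42.4426, |v| = √(2.17² + 3.29² + 2.65² + 3.86²) = √(4.7089 + 10.8241 + 7.0225 + 14.8996) = √37.4551.
cos θ = (u·v)/(|u||v|) = -13.5624/(√42.4426·√37.4551) ≈ -0.340158
θ = arccos(-0.340158) ≈ 109.89°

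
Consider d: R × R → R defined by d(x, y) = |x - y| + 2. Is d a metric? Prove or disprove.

No. d fails identity of indiscernibles (specifically d(x,x) = 0): d(-6, -6) = |-6 - (-6)| + 2 = 0 + 2 = 2 ≠ 0.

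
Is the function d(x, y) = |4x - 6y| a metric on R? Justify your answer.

No. d fails symmetry: d(6, 8) = |4·6 - 6·8| = |-24| = 24, but d(8, 6) = |4·8 - 6·6| = |-4| = 4. Since 24 ≠ 4, d(x,y) ≠ d(y,x) in general.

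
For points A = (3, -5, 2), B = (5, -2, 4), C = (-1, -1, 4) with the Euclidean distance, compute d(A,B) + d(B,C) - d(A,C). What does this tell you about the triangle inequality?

d(A,B) = √(2² + 3² + 2²) = √17 ≈ 4.1231, d(B,C) = √(6² + 1² + 0²) = √37 ≈ 6.0828, d(A,C) = √(4² + 4² + 2²) = √36 = 6.
d(A,B) + d(B,C) - d(A,C) = 4.1231 + 6.0828 - 6 = 10.2059 - 6 = 4.2059 (to 4 decimal places). This is ≥ 0, so the triangle inequality holds for these points.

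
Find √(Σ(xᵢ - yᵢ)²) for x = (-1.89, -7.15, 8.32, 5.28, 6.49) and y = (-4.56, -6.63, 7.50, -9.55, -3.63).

√(Σ(x_i - y_i)²) = √((-1.89 - (-4.56))² + (-7.15 - (-6.63))² + (8.32 - 7.5)² + (5.28 - (-9.55))² + (6.49 - (-3.63))²)
= √(2.67² + (-0.52)² + 0.82² + 14.83² + 10.12²) = √(7.1289 + 0.2704 + 0.6724 + 219.9289 + 102.4144) = √330.415 ≈ 18.1773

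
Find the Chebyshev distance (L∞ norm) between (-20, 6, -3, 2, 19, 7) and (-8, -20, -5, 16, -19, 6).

max(|x_i - y_i|) = max(|-20 - (-8)|, |6 - (-20)|, |-3 - (-5)|, |2 - 16|, |19 - (-19)|, |7 - 6|) = max(12, 26, 2, 14, 38, 1) = 38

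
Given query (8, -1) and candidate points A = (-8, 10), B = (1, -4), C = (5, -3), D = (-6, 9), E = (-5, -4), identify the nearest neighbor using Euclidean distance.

Distances: d(A) ≈ 19.4165, d(B) ≈ 7.6158, d(C) ≈ 3.6056, d(D) ≈ 17.2047, d(E) ≈ 13.3417. Nearest: C = (5, -3) with distance 3.6056.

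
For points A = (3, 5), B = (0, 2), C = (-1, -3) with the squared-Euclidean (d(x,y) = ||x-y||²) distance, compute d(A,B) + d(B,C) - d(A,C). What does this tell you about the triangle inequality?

d(A,B) = 3² + 3² = 18, d(B,C) = 1² + 5² = 26, d(A,C) = 4² + 8² = 80.
d(A,B) + d(B,C) - d(A,C) = 18 + 26 - 80 = 44 - 80 = -36. This is < 0, so the triangle inequality FAILS for these points (squared-Euclidean is not a metric).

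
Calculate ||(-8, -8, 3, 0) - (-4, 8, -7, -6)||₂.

√(Σ(x_i - y_i)²) = √((-8 - (-4))² + (-8 - 8)² + (3 - (-7))² + (0 - (-6))²)
= √((-4)² + (-16)² + 10² + 6²) = √(16 + 256 + 100 + 36) = √408 ≈ 20.199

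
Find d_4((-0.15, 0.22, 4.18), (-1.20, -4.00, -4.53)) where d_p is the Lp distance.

(Σ|x_i - y_i|^4)^(1/4) = (|-0.15 - (-1.2)|^4 + |0.22 - (-4)|^4 + |4.18 - (-4.53)|^4)^(1/4)
= (1.05^4 + 4.22^4 + 8.71^4)^(1/4) ≈ (1.2155 + 317.1391 + 5755.3617)^(1/4) = (6073.7163)^(1/4) ≈ 8.828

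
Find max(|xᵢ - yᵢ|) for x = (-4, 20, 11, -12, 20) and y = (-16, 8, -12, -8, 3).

max(|x_i - y_i|) = max(|-4 - (-16)|, |20 - 8|, |11 - (-12)|, |-12 - (-8)|, |20 - 3|) = max(12, 12, 23, 4, 17) = 23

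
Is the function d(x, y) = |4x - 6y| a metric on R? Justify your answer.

No. d fails symmetry: d(3, 8) = |4·3 - 6·8| = |-36| = 36, but d(8, 3) = |4·8 - 6·3| = |14| = 14. Since 36 ≠ 14, d(x,y) ≠ d(y,x) in general.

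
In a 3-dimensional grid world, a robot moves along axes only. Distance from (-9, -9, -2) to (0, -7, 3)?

Σ|x_i - y_i| = |-9 - 0| + |-9 - (-7)| + |-2 - 3| = 9 + 2 + 5 = 16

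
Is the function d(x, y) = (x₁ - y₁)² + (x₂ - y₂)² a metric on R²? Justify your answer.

No. The squared Euclidean distance fails the triangle inequality. Counterexample: x = (0, 0), y = (5, 2), z = (10, 4). d(x,z) = 10² + 4² = 116, but d(x,y) + d(y,z) = (5² + 2²) + (5² + 2²) = 29 + 29 = 58. Since 116 > 58, the triangle inequality is violated. (Note: √d, the ordinary Euclidean distance, IS a metric.)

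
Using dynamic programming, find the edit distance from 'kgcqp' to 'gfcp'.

Let D[i][j] be the edit distance between the first i characters of 'kgcqp' and the first j characters of 'gfcp', with D[i][0] = i, D[0][j] = j, and D[i][j] = D[i-1][j-1] if the characters match, else 1 + min(D[i-1][j], D[i][j-1], D[i-1][j-1]). Filling the table (rows: prefixes of 'kgcqp', columns: prefixes of 'gfcp'):
     ε  g  f  c  p
  ε  0  1  2  3  4
  k  1  1  2  3  4
  g  2  1  2  3  4
  c  3  2  2  2  3
  q  4  3  3  3  3
  p  5  4  4  4  3
The bottom-right entry gives D[5][4] = 3, so no sequence of fewer than 3 edits works. Backtracking through the table gives one optimal edit sequence (3 edits):
  kgcqp → gcqp (del k @1)
  gcqp → gfqp (sub c→f @2)
  gfqp → gfcp (sub q→c @3)
Edit distance = 3.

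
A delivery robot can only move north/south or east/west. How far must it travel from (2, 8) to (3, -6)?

Σ|x_i - y_i| = |2 - 3| + |8 - (-6)| = 1 + 14 = 15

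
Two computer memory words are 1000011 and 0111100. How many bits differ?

Differing positions: 1, 2, 3, 4, 5, 6, 7. Hamming distance = 7.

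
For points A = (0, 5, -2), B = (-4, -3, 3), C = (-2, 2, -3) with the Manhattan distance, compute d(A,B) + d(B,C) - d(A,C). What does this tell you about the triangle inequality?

d(A,B) = 4 + 8 + 5 = 17, d(B,C) = 2 + 5 + 6 = 13, d(A,C) = 2 + 3 + 1 = 6.
d(A,B) + d(B,C) - d(A,C) = 17 + 13 - 6 = 30 - 6 = 24. This is ≥ 0, so the triangle inequality holds for these points.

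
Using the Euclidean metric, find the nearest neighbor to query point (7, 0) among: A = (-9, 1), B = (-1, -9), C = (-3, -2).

Distances: d(A) ≈ 16.0312, d(B) ≈ 12.0416, d(C) ≈ 10.198. Nearest: C = (-3, -2) with distance 10.198.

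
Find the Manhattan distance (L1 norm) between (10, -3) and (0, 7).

Σ|x_i - y_i| = |10 - 0| + |-3 - 7| = 10 + 10 = 20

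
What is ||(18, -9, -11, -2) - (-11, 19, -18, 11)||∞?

max(|x_i - y_i|) = max(|18 - (-11)|, |-9 - 19|, |-11 - (-18)|, |-2 - 11|) = max(29, 28, 7, 13) = 29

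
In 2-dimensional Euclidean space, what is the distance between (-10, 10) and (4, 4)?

√(Σ(x_i - y_i)²) = √((-10 - 4)² + (10 - 4)²)
= √((-14)² + 6²) = √(196 + 36) = √232 ≈ 15.2315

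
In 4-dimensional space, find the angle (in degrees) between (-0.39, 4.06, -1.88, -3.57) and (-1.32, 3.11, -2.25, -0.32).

With u = (-0.39, 4.06, -1.88, -3.57), v = (-1.32, 3.11, -2.25, -0.32):
u·v = (-0.39)·(-1.32) + 4.06·3.11 + (-1.88)·(-2.25) + (-3.57)·(-0.32) = 0.5148 + 12.6266 + 4.23 + 1.1424 = 18.5138.
|u| = √((-0.39)² + 4.06² + (-1.88)² + (-3.57)²) = √(0.1521 + 16.4836 + 3.5344 + 12.7449) = √32.915, |v| = √((-1.32)² + 3.11² + (-2.25)² + (-0.32)²) = √(1.7424 + 9.6721 + 5.0625 + 0.1024) = √16.5794.
cos θ = (u·v)/(|u||v|) = 18.5138/(√32.915·√16.5794) ≈ 0.792527
θ = arccos(0.792527) ≈ 37.58°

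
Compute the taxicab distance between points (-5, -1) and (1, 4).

Σ|x_i - y_i| = |-5 - 1| + |-1 - 4| = 6 + 5 = 11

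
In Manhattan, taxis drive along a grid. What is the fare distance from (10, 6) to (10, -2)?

Σ|x_i - y_i| = |10 - 10| + |6 - (-2)| = 0 + 8 = 8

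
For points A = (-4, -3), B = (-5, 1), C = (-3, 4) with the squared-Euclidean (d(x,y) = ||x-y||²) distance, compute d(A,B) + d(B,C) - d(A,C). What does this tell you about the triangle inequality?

d(A,B) = 1² + 4² = 17, d(B,C) = 2² + 3² = 13, d(A,C) = 1² + 7² = 50.
d(A,B) + d(B,C) - d(A,C) = 17 + 13 - 50 = 30 - 50 = -20. This is < 0, so the triangle inequality FAILS for these points (squared-Euclidean is not a metric).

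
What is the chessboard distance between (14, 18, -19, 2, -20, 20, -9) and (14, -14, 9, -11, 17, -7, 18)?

max(|x_i - y_i|) = max(|14 - 14|, |18 - (-14)|, |-19 - 9|, |2 - (-11)|, |-20 - 17|, |20 - (-7)|, |-9 - 18|) = max(0, 32, 28, 13, 37, 27, 27) = 37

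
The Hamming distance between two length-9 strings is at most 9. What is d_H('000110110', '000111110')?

Differing positions: 6. Hamming distance = 1. The maximum possible Hamming distance for length-9 strings is 9, so d_H/9 = 1/9 ≈ 0.1111.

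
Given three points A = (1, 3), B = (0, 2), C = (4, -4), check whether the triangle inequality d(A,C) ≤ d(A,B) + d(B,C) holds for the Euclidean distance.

d(A,B) = √(1² + 1²) = √2 ≈ 1.4142, d(B,C) = √(4² + 6²) = √52 ≈ 7.2111, d(A,C) = √(3² + 7²) = √58 ≈ 7.6158.
d(A,C) ≈ 7.6158 ≤ 1.4142 + 7.2111 = 8.6253. Triangle inequality is satisfied.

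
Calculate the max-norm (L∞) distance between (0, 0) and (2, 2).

max(|x_i - y_i|) = max(|0 - 2|, |0 - 2|) = max(2, 2) = 2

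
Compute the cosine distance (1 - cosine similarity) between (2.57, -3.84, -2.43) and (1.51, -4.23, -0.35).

With u = (2.57, -3.84, -2.43), v = (1.51, -4.23, -0.35):
u·v = 2.57·1.51 + (-3.84)·(-4.23) + (-2.43)·(-0.35) = 3.8807 + 16.2432 + 0.8505 = 20.9744.
|u| = √(2.57² + (-3.84)² + (-2.43)²) = √(6.6049 + 14.7456 + 5.9049) = √27.2554, |v| = √(1.51² + (-4.23)² + (-0.35)²) = √(2.2801 + 17.8929 + 0.1225) = √20.2955.
cos θ = (u·v)/(|u||v|) = 20.9744/(√27.2554·√20.2955) ≈ 0.8918
Cosine distance = 1 - cos θ ≈ 1 - 0.8918 = 0.1082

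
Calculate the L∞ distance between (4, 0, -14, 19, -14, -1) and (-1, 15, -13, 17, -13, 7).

max(|x_i - y_i|) = max(|4 - (-1)|, |0 - 15|, |-14 - (-13)|, |19 - 17|, |-14 - (-13)|, |-1 - 7|) = max(5, 15, 1, 2, 1, 8) = 15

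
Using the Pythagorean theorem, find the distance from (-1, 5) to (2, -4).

√(Σ(x_i - y_i)²) = √((-1 - 2)² + (5 - (-4))²)
= √((-3)² + 9²) = √(9 + 81) = √90 ≈ 9.4868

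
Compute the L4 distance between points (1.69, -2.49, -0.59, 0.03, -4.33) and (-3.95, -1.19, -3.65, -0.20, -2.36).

(Σ|x_i - y_i|^4)^(1/4) = (|1.69 - (-3.95)|^4 + |-2.49 - (-1.19)|^4 + |-0.59 - (-3.65)|^4 + |0.03 - (-0.2)|^4 + |-4.33 - (-2.36)|^4)^(1/4)
= (5.64^4 + 1.3^4 + 3.06^4 + 0.23^4 + 1.97^4)^(1/4) ≈ (1011.8507 + 2.8561 + 87.677 + 0.0028 + 15.0614)^(1/4) = (1117.448)^(1/4) ≈ 5.7817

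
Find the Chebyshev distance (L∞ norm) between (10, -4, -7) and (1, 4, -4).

max(|x_i - y_i|) = max(|10 - 1|, |-4 - 4|, |-7 - (-4)|) = max(9, 8, 3) = 9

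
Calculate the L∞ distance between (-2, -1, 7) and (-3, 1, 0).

max(|x_i - y_i|) = max(|-2 - (-3)|, |-1 - 1|, |7 - 0|) = max(1, 2, 7) = 7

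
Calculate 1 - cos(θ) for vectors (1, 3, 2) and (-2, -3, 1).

With u = (1, 3, 2), v = (-2, -3, 1):
u·v = 1·(-2) + 3·(-3) + 2·1 = (-2) + (-9) + 2 = -9.
|u| = √(1² + 3² + 2²) = √14, |v| = √((-2)² + (-3)² + 1²) = √14, so |u||v| = √(14·14) = √196 = 14.
cos θ = (u·v)/(|u||v|) = -9/14 ≈ -0.6429
Cosine distance = 1 - cos θ ≈ 1 - (-0.6429) = 1.6429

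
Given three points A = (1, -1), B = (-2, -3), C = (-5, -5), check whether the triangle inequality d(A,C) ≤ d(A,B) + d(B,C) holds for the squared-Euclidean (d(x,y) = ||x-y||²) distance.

d(A,B) = 3² + 2² = 13, d(B,C) = 3² + 2² = 13, d(A,C) = 6² + 4² = 52.
d(A,C) = 52 > 13 + 13 = 26. Triangle inequality is VIOLATED. (Squared-Euclidean is not a metric — this is a counterexample.)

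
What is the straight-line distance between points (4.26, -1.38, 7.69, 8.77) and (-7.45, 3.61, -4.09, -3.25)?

√(Σ(x_i - y_i)²) = √((4.26 - (-7.45))² + (-1.38 - 3.61)² + (7.69 - (-4.09))² + (8.77 - (-3.25))²)
= √(11.71² + (-4.99)² + 11.78² + 12.02²) = √(137.1241 + 24.9001 + 138.7684 + 144.4804) = √445.273 ≈ 21.1015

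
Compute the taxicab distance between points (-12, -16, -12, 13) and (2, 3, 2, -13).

Σ|x_i - y_i| = |-12 - 2| + |-16 - 3| + |-12 - 2| + |13 - (-13)| = 14 + 19 + 14 + 26 = 73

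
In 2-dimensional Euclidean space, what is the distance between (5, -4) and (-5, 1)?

√(Σ(x_i - y_i)²) = √((5 - (-5))² + (-4 - 1)²)
= √(10² + (-5)²) = √(100 + 25) = √125 ≈ 11.1803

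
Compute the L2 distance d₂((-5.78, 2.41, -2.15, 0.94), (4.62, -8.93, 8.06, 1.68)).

√(Σ(x_i - y_i)²) = √((-5.78 - 4.62)² + (2.41 - (-8.93))² + (-2.15 - 8.06)² + (0.94 - 1.68)²)
= √((-10.4)² + 11.34² + (-10.21)² + (-0.74)²) = √(108.16 + 128.5956 + 104.2441 + 0.5476) = √341.5473 ≈ 18.481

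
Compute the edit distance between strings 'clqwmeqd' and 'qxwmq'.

Let D[i][j] be the edit distance between the first i characters of 'clqwmeqd' and the first j characters of 'qxwmq', with D[i][0] = i, D[0][j] = j, and D[i][j] = D[i-1][j-1] if the characters match, else 1 + min(D[i-1][j], D[i][j-1], D[i-1][j-1]). Filling the table (rows: prefixes of 'clqwmeqd', columns: prefixes of 'qxwmq'):
     ε  q  x  w  m  q
  ε  0  1  2  3  4  5
  c  1  1  2  3  4  5
  l  2  2  2  3  4  5
  q  3  2  3  3  4  4
  w  4  3  3  3  4  5
  m  5  4  4  4  3  4
  e  6  5  5  5  4  4
  q  7  6  6  6  5  4
  d  8  7  7  7  6  5
The bottom-right entry gives D[8][5] = 5, so no sequence of fewer than 5 edits works. Backtracking through the table gives one optimal edit sequence (5 edits):
  clqwmeqd → lqwmeqd (del c @1)
  lqwmeqd → qqwmeqd (sub l→q @1)
  qqwmeqd → qxwmeqd (sub q→x @2)
  qxwmeqd → qxwmqd (del e @5)
  qxwmqd → qxwmq (del d @6)
Edit distance = 5.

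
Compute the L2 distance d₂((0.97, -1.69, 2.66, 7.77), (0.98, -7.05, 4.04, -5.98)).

√(Σ(x_i - y_i)²) = √((0.97 - 0.98)² + (-1.69 - (-7.05))² + (2.66 - 4.04)² + (7.77 - (-5.98))²)
= √((-0.01)² + 5.36² + (-1.38)² + 13.75²) = √(0.0001 + 28.7296 + 1.9044 + 189.0625) = √219.6966 ≈ 14.8222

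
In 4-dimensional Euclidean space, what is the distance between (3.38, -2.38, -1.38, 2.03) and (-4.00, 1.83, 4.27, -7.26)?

√(Σ(x_i - y_i)²) = √((3.38 - (-4))² + (-2.38 - 1.83)² + (-1.38 - 4.27)² + (2.03 - (-7.26))²)
= √(7.38² + (-4.21)² + (-5.65)² + 9.29²) = √(54.4644 + 17.7241 + 31.9225 + 86.3041) = √190.4151 ≈ 13.7991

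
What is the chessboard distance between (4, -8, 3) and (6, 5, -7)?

max(|x_i - y_i|) = max(|4 - 6|, |-8 - 5|, |3 - (-7)|) = max(2, 13, 10) = 13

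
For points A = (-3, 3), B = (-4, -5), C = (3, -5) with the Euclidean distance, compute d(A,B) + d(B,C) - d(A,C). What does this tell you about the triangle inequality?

d(A,B) = √(1² + 8²) = √65 ≈ 8.0623, d(B,C) = √(7² + 0²) = √49 = 7, d(A,C) = √(6² + 8²) = √100 = 10.
d(A,B) + d(B,C) - d(A,C) = 8.0623 + 7 - 10 = 15.0623 - 10 = 5.0623 (to 4 decimal places). This is ≥ 0, so the triangle inequality holds for these points.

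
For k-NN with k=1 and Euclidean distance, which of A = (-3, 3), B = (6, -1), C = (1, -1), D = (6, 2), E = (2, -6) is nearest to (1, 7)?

Distances: d(A) ≈ 5.6569, d(B) ≈ 9.434, d(C) = 8, d(D) ≈ 7.0711, d(E) ≈ 13.0384. Nearest: A = (-3, 3) with distance 5.6569.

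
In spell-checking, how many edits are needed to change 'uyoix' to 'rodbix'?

Let D[i][j] be the edit distance between the first i characters of 'uyoix' and the first j characters of 'rodbix', with D[i][0] = i, D[0][j] = j, and D[i][j] = D[i-1][j-1] if the characters match, else 1 + min(D[i-1][j], D[i][j-1], D[i-1][j-1]). Filling the table (rows: prefixes of 'uyoix', columns: prefixes of 'rodbix'):
     ε  r  o  d  b  i  x
  ε  0  1  2  3  4  5  6
  u  1  1  2  3  4  5  6
  y  2  2  2  3  4  5  6
  o  3  3  2  3  4  5  6
  i  4  4  3  3  4  4  5
  x  5  5  4  4  4  5  4
The bottom-right entry gives D[5][6] = 4, so no sequence of fewer than 4 edits works. Backtracking through the table gives one optimal edit sequence (4 edits):
  uyoix → ruyoix (ins r @1)
  ruyoix → royoix (sub u→o @2)
  royoix → rodoix (sub y→d @3)
  rodoix → rodbix (sub o→b @4)
Edit distance = 4.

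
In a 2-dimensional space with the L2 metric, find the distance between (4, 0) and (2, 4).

(Σ|x_i - y_i|^2)^(1/2) = (|4 - 2|^2 + |0 - 4|^2)^(1/2)
= (2^2 + 4^2)^(1/2) = (4 + 16)^(1/2) = (20)^(1/2) ≈ 4.4721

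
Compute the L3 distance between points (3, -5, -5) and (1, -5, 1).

(Σ|x_i - y_i|^3)^(1/3) = (|3 - 1|^3 + |-5 - (-5)|^3 + |-5 - 1|^3)^(1/3)
= (2^3 + 0^3 + 6^3)^(1/3) = (8 + 0 + 216)^(1/3) = (224)^(1/3) ≈ 6.0732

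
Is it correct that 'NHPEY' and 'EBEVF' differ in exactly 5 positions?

Differing positions: 1, 2, 3, 4, 5. Hamming distance = 5, so the claim is true.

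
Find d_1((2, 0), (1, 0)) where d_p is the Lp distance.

Σ|x_i - y_i| = |2 - 1| + |0 - 0| = 1 + 0 = 1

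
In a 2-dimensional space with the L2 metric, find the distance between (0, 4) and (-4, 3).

(Σ|x_i - y_i|^2)^(1/2) = (|0 - (-4)|^2 + |4 - 3|^2)^(1/2)
= (4^2 + 1^2)^(1/2) = (16 + 1)^(1/2) = (17)^(1/2) ≈ 4.1231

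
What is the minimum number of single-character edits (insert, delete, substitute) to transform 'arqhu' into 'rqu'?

Let D[i][j] be the edit distance between the first i characters of 'arqhu' and the first j characters of 'rqu', with D[i][0] = i, D[0][j] = j, and D[i][j] = D[i-1][j-1] if the characters match, else 1 + min(D[i-1][j], D[i][j-1], D[i-1][j-1]). Filling the table (rows: prefixes of 'arqhu', columns: prefixes of 'rqu'):
     ε  r  q  u
  ε  0  1  2  3
  a  1  1  2  3
  r  2  1  2  3
  q  3  2  1  2
  h  4  3  2  2
  u  5  4  3  2
The bottom-right entry gives D[5][3] = 2, so no sequence of fewer than 2 edits works. Backtracking through the table gives one optimal edit sequence (2 edits):
  arqhu → rqhu (del a @1)
  rqhu → rqu (del h @3)
Edit distance = 2.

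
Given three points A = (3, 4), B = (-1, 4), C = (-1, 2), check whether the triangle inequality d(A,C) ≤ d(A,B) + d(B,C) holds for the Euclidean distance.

d(A,B) = √(4² + 0²) = √16 = 4, d(B,C) = √(0² + 2²) = √4 = 2, d(A,C) = √(4² + 2²) = √20 ≈ 4.4721.
d(A,C) ≈ 4.4721 ≤ 4 + 2 = 6. Triangle inequality is satisfied.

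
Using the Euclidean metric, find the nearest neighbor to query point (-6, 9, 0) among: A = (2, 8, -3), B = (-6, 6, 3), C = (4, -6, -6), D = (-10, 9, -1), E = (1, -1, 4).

Distances: d(A) ≈ 8.6023, d(B) ≈ 4.2426, d(C) = 19, d(D) ≈ 4.1231, d(E) ≈ 12.8452. Nearest: D = (-10, 9, -1) with distance 4.1231.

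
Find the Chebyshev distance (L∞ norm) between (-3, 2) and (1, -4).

max(|x_i - y_i|) = max(|-3 - 1|, |2 - (-4)|) = max(4, 6) = 6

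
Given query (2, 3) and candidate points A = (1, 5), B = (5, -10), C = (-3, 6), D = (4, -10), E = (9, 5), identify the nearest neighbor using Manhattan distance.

Distances: d(A) = 3, d(B) = 16, d(C) = 8, d(D) = 15, d(E) = 9. Nearest: A = (1, 5) with distance 3.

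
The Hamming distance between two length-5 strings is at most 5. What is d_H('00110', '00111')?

Differing positions: 5. Hamming distance = 1. The maximum possible Hamming distance for length-5 strings is 5, so d_H/5 = 1/5 = 0.2.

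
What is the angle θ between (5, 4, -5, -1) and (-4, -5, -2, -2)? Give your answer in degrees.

With u = (5, 4, -5, -1), v = (-4, -5, -2, -2):
u·v = 5·(-4) + 4·(-5) + (-5)·(-2) + (-1)·(-2) = (-20) + (-20) + 10 + 2 = -28.
|u| = √(5² + 4² + (-5)² + (-1)²) = √67, |v| = √((-4)² + (-5)² + (-2)² + (-2)²) = √49, so |u||v| = √(67·49) = √3283.
cos θ = (u·v)/(|u||v|) = -28/√3283 ≈ -0.488678
θ = arccos(-0.488678) ≈ 119.25°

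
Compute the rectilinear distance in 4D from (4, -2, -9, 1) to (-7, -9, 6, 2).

Σ|x_i - y_i| = |4 - (-7)| + |-2 - (-9)| + |-9 - 6| + |1 - 2| = 11 + 7 + 15 + 1 = 34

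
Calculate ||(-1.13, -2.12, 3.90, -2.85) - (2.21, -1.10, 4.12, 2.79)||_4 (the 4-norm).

(Σ|x_i - y_i|^4)^(1/4) = (|-1.13 - 2.21|^4 + |-2.12 - (-1.1)|^4 + |3.9 - 4.12|^4 + |-2.85 - 2.79|^4)^(1/4)
= (3.34^4 + 1.02^4 + 0.22^4 + 5.64^4)^(1/4) ≈ (124.4474 + 1.0824 + 0.0023 + 1011.8507)^(1/4) = (1137.3828)^(1/4) ≈ 5.8073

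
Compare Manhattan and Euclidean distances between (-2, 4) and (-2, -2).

L1 = |-2 - (-2)| + |4 - (-2)| = 0 + 6 = 6
L2 = √(0² + 6²) = √36 = 6
L1 ≥ L2 always (equality iff movement is along one axis); L1 = L2 here (movement is along a single axis).
Ratio L1/L2 = 6/6 = 1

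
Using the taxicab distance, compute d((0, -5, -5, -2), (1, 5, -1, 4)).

Σ|x_i - y_i| = |0 - 1| + |-5 - 5| + |-5 - (-1)| + |-2 - 4| = 1 + 10 + 4 + 6 = 21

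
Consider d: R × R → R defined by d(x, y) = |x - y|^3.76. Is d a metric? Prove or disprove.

No. d(x,y) = |x-y|^3.76 fails the triangle inequality since p = 3.76 > 1. Counterexample: x = -2, y = 1, z = 13. d(x,z) = |-2 - 13|^3.76 = 15^3.76 ≈ 26430.3634, but d(x,y) + d(y,z) = 3^3.76 + 12^3.76 ≈ 62.2266 + 11421.4564 = 11483.683. Since 26430.3634 > 11483.683, the triangle inequality is violated.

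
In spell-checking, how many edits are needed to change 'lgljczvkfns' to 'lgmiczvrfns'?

Let D[i][j] be the edit distance between the first i characters of 'lgljczvkfns' and the first j characters of 'lgmiczvrfns', with D[i][0] = i, D[0][j] = j, and D[i][j] = D[i-1][j-1] if the characters match, else 1 + min(D[i-1][j], D[i][j-1], D[i-1][j-1]). Filling the table (rows: prefixes of 'lgljczvkfns', columns: prefixes of 'lgmiczvrfns'):
     ε  l  g  m  i  c  z  v  r  f  n  s
  ε  0  1  2  3  4  5  6  7  8  9 10 11
  l  1  0  1  2  3  4  5  6  7  8  9 10
  g  2  1  0  1  2  3  4  5  6  7  8  9
  l  3  2  1  1  2  3  4  5  6  7  8  9
  j  4  3  2  2  2  3  4  5  6  7  8  9
  c  5  4  3  3  3  2  3  4  5  6  7  8
  z  6  5  4  4  4  3  2  3  4  5  6  7
  v  7  6  5  5  5  4  3  2  3  4  5  6
  k  8  7  6  6  6  5  4  3  3  4  5  6
  f  9  8  7  7  7  6  5  4  4  3  4  5
  n 10  9  8  8  8  7  6  5  5  4  3  4
  s 11 10  9  9  9  8  7  6  6  5  4  3
The bottom-right entry gives D[11][11] = 3, so no sequence of fewer than 3 edits works. Backtracking through the table gives one optimal edit sequence (3 edits):
  lgljczvkfns → lgmjczvkfns (sub l→m @3)
  lgmjczvkfns → lgmiczvkfns (sub j→i @4)
  lgmiczvkfns → lgmiczvrfns (sub k→r @8)
Edit distance = 3.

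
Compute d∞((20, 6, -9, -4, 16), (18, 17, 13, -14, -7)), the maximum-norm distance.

max(|x_i - y_i|) = max(|20 - 18|, |6 - 17|, |-9 - 13|, |-4 - (-14)|, |16 - (-7)|) = max(2, 11, 22, 10, 23) = 23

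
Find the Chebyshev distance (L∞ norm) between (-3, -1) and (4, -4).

max(|x_i - y_i|) = max(|-3 - 4|, |-1 - (-4)|) = max(7, 3) = 7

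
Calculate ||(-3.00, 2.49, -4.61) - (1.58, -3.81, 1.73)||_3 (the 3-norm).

(Σ|x_i - y_i|^3)^(1/3) = (|-3 - 1.58|^3 + |2.49 - (-3.81)|^3 + |-4.61 - 1.73|^3)^(1/3)
= (4.58^3 + 6.3^3 + 6.34^3)^(1/3) ≈ (96.0719 + 250.047 + 254.8401)^(1/3) = (600.959)^(1/3) ≈ 8.4388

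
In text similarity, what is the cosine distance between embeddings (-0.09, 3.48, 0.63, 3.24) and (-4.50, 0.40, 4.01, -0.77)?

With u = (-0.09, 3.48, 0.63, 3.24), v = (-4.50, 0.40, 4.01, -0.77):
u·v = (-0.09)·(-4.5) + 3.48·0.4 + 0.63·4.01 + 3.24·(-0.77) = 0.405 + 1.392 + 2.5263 + (-2.4948) = 1.8285.
|u| = √((-0.09)² + 3.48² + 0.63² + 3.24²) = √(0.0081 + 12.1104 + 0.3969 + 10.4976) = √23.013, |v| = √((-4.5)² + 0.4² + 4.01² + (-0.77)²) = √(20.25 + 0.16 + 16.0801 + 0.5929) = √37.083.
cos θ = (u·v)/(|u||v|) = 1.8285/(√23.013·√37.083) ≈ 0.0626
Cosine distance = 1 - cos θ ≈ 1 - 0.0626 = 0.9374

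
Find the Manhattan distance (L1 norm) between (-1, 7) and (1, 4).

Σ|x_i - y_i| = |-1 - 1| + |7 - 4| = 2 + 3 = 5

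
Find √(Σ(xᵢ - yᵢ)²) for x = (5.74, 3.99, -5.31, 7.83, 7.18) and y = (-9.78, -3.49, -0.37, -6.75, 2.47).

√(Σ(x_i - y_i)²) = √((5.74 - (-9.78))² + (3.99 - (-3.49))² + (-5.31 - (-0.37))² + (7.83 - (-6.75))² + (7.18 - 2.47)²)
= √(15.52² + 7.48² + (-4.94)² + 14.58² + 4.71²) = √(240.8704 + 55.9504 + 24.4036 + 212.5764 + 22.1841) = √555.9849 ≈ 23.5793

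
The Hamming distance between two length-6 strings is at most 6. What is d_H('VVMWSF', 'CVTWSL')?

Differing positions: 1, 3, 6. Hamming distance = 3. The maximum possible Hamming distance for length-6 strings is 6, so d_H/6 = 3/6 = 0.5.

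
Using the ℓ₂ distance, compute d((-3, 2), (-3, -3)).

(Σ|x_i - y_i|^2)^(1/2) = (|-3 - (-3)|^2 + |2 - (-3)|^2)^(1/2)
= (0^2 + 5^2)^(1/2) = (0 + 25)^(1/2) = (25)^(1/2) = 5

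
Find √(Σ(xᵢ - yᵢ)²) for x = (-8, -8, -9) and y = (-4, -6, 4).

√(Σ(x_i - y_i)²) = √((-8 - (-4))² + (-8 - (-6))² + (-9 - 4)²)
= √((-4)² + (-2)² + (-13)²) = √(16 + 4 + 169) = √189 ≈ 13.7477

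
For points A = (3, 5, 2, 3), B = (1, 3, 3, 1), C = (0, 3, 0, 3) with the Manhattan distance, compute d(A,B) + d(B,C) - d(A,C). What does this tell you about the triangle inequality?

d(A,B) = 2 + 2 + 1 + 2 = 7, d(B,C) = 1 + 0 + 3 + 2 = 6, d(A,C) = 3 + 2 + 2 + 0 = 7.
d(A,B) + d(B,C) - d(A,C) = 7 + 6 - 7 = 13 - 7 = 6. This is ≥ 0, so the triangle inequality holds for these points.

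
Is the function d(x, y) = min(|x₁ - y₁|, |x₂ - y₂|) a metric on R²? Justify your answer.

No. d fails identity of indiscernibles: take x = (3, 0) and y = (3, 4). Then d(x,y) = min(|3 - 3|, |0 - 4|) = min(0, 4) = 0, yet x ≠ y.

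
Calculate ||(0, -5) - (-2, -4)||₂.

√(Σ(x_i - y_i)²) = √((0 - (-2))² + (-5 - (-4))²)
= √(2² + (-1)²) = √(4 + 1) = √5 ≈ 2.2361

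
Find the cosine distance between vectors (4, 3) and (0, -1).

With u = (4, 3), v = (0, -1):
u·v = 4·0 + 3·(-1) = 0 + (-3) = -3.
|u| = √(4² + 3²) = √25, |v| = √(0² + (-1)²) = √1, so |u||v| = √(25·1) = √25 = 5.
cos θ = (u·v)/(|u||v|) = -3/5 = -0.6
Cosine distance = 1 - cos θ = 1 - (-0.6) = 1.6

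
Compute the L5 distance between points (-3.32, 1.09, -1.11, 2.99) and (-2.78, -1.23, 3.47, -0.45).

(Σ|x_i - y_i|^5)^(1/5) = (|-3.32 - (-2.78)|^5 + |1.09 - (-1.23)|^5 + |-1.11 - 3.47|^5 + |2.99 - (-0.45)|^5)^(1/5)
= (0.54^5 + 2.32^5 + 4.58^5 + 3.44^5)^(1/5) ≈ (0.0459 + 67.2109 + 2015.2429 + 481.7173)^(1/5) = (2564.217)^(1/5) ≈ 4.8061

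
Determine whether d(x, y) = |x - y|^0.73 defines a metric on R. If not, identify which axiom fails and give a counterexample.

Yes. With 0 < p = 0.73 ≤ 1, d(x,y) = |x-y|^0.73 is a metric on R. Non-negativity and symmetry are immediate; |x-y|^0.73 = 0 ⟺ |x-y| = 0 ⟺ x = y. For the triangle inequality, the function t ↦ t^0.73 is subadditive on [0,∞) when p ≤ 1, so |x-z|^0.73 ≤ (|x-y| + |y-z|)^0.73 ≤ |x-y|^0.73 + |y-z|^0.73.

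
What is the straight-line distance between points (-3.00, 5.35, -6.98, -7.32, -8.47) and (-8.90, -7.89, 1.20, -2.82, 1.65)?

√(Σ(x_i - y_i)²) = √((-3 - (-8.9))² + (5.35 - (-7.89))² + (-6.98 - 1.2)² + (-7.32 - (-2.82))² + (-8.47 - 1.65)²)
= √(5.9² + 13.24² + (-8.18)² + (-4.5)² + (-10.12)²) = √(34.81 + 175.2976 + 66.9124 + 20.25 + 102.4144) = √399.6844 ≈ 19.9921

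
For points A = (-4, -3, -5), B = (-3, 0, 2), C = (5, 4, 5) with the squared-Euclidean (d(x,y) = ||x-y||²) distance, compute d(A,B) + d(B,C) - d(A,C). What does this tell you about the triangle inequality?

d(A,B) = 1² + 3² + 7² = 59, d(B,C) = 8² + 4² + 3² = 89, d(A,C) = 9² + 7² + 10² = 230.
d(A,B) + d(B,C) - d(A,C) = 59 + 89 - 230 = 148 - 230 = -82. This is < 0, so the triangle inequality FAILS for these points (squared-Euclidean is not a metric).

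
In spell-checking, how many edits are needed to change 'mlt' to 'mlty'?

Let D[i][j] be the edit distance between the first i characters of 'mlt' and the first j characters of 'mlty', with D[i][0] = i, D[0][j] = j, and D[i][j] = D[i-1][j-1] if the characters match, else 1 + min(D[i-1][j], D[i][j-1], D[i-1][j-1]). Filling the table (rows: prefixes of 'mlt', columns: prefixes of 'mlty'):
     ε  m  l  t  y
  ε  0  1  2  3  4
  m  1  0  1  2  3
  l  2  1  0  1  2
  t  3  2  1  0  1
The bottom-right entry gives D[3][4] = 1, so no sequence of fewer than 1 edit works. Backtracking through the table gives one optimal edit sequence (1 edit):
  mlt → mlty (ins y @4)
Edit distance = 1.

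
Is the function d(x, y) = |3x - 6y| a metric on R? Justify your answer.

No. d fails symmetry: d(3, 9) = |3·3 - 6·9| = |-45| = 45, but d(9, 3) = |3·9 - 6·3| = |9| = 9. Since 45 ≠ 9, d(x,y) ≠ d(y,x) in general.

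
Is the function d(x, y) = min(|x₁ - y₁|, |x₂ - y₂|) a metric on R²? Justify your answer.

No. d fails identity of indiscernibles: take x = (-5, 0) and y = (-5, 9). Then d(x,y) = min(|-5 - (-5)|, |0 - 9|) = min(0, 9) = 0, yet x ≠ y.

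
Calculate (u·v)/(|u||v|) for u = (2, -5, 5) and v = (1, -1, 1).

With u = (2, -5, 5), v = (1, -1, 1):
u·v = 2·1 + (-5)·(-1) + 5·1 = 2 + 5 + 5 = 12.
|u| = √(2² + (-5)² + 5²) = √54, |v| = √(1² + (-1)² + 1²) = √3, so |u||v| = √(54·3) = √162.
cos θ = (u·v)/(|u||v|) = 12/√162 ≈ 0.9428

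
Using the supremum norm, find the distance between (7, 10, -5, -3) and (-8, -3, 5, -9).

max(|x_i - y_i|) = max(|7 - (-8)|, |10 - (-3)|, |-5 - 5|, |-3 - (-9)|) = max(15, 13, 10, 6) = 15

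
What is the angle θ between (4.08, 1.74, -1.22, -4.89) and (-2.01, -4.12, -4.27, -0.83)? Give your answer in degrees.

With u = (4.08, 1.74, -1.22, -4.89), v = (-2.01, -4.12, -4.27, -0.83):
u·v = 4.08·(-2.01) + 1.74·(-4.12) + (-1.22)·(-4.27) + (-4.89)·(-0.83) = (-8.2008) + (-7.1688) + 5.2094 + 4.0587 = -6.1015.
|u| = √(4.08² + 1.74² + (-1.22)² + (-4.89)²) = √(16.6464 + 3.0276 + 1.4884 + 23.9121) = √45.0745, |v| = √((-2.01)² + (-4.12)² + (-4.27)² + (-0.83)²) = √(4.0401 + 16.9744 + 18.2329 + 0.6889) = √39.9363.
cos θ = (u·v)/(|u||v|) = -6.1015/(√45.0745·√39.9363) ≈ -0.143809
θ = arccos(-0.143809) ≈ 98.27°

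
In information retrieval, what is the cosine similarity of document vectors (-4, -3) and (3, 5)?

With u = (-4, -3), v = (3, 5):
u·v = (-4)·3 + (-3)·5 = (-12) + (-15) = -27.
|u| = √((-4)² + (-3)²) = √25, |v| = √(3² + 5²) = √34, so |u||v| = √(25·34) = √850.
cos θ = (u·v)/(|u||v|) = -27/√850 ≈ -0.9261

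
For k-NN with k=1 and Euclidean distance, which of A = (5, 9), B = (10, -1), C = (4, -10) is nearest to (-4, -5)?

Distances: d(A) ≈ 16.6433, d(B) ≈ 14.5602, d(C) ≈ 9.434. Nearest: C = (4, -10) with distance 9.434.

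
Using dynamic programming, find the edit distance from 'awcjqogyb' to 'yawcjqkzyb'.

Let D[i][j] be the edit distance between the first i characters of 'awcjqogyb' and the first j characters of 'yawcjqkzyb', with D[i][0] = i, D[0][j] = j, and D[i][j] = D[i-1][j-1] if the characters match, else 1 + min(D[i-1][j], D[i][j-1], D[i-1][j-1]). Filling the table (rows: prefixes of 'awcjqogyb', columns: prefixes of 'yawcjqkzyb'):
     ε  y  a  w  c  j  q  k  z  y  b
  ε  0  1  2  3  4  5  6  7  8  9 10
  a  1  1  1  2  3  4  5  6  7  8  9
  w  2  2  2  1  2  3  4  5  6  7  8
  c  3  3  3  2  1  2  3  4  5  6  7
  j  4  4  4  3  2  1  2  3  4  5  6
  q  5  5  5  4  3  2  1  2  3  4  5
  o  6  6  6  5  4  3  2  2  3  4  5
  g  7  7  7  6  5  4  3  3  3  4  5
  y  8  7  8  7  6  5  4  4  4  3  4
  b  9  8  8  8  7  6  5  5  5  4  3
The bottom-right entry gives D[9][10] = 3, so no sequence of fewer than 3 edits works. Backtracking through the table gives one optimal edit sequence (3 edits):
  awcjqogyb → yawcjqogyb (ins y @1)
  yawcjqogyb → yawcjqkgyb (sub o→k @7)
  yawcjqkgyb → yawcjqkzyb (sub g→z @8)
Edit distance = 3.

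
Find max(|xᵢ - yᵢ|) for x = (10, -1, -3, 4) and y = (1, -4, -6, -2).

max(|x_i - y_i|) = max(|10 - 1|, |-1 - (-4)|, |-3 - (-6)|, |4 - (-2)|) = max(9, 3, 3, 6) = 9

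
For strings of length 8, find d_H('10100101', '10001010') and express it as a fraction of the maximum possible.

Differing positions: 3, 5, 6, 7, 8. Hamming distance = 5. The maximum possible Hamming distance for length-8 strings is 8, so d_H/8 = 5/8 = 0.625.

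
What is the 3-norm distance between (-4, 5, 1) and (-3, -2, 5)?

(Σ|x_i - y_i|^3)^(1/3) = (|-4 - (-3)|^3 + |5 - (-2)|^3 + |1 - 5|^3)^(1/3)
= (1^3 + 7^3 + 4^3)^(1/3) = (1 + 343 + 64)^(1/3) = (408)^(1/3) ≈ 7.4169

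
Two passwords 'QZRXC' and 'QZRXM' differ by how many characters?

Differing positions: 5. Hamming distance = 1.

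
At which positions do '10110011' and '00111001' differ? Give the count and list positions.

Differing positions: 1, 5, 7. Hamming distance = 3.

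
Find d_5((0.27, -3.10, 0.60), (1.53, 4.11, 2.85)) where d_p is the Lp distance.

(Σ|x_i - y_i|^5)^(1/5) = (|0.27 - 1.53|^5 + |-3.1 - 4.11|^5 + |0.6 - 2.85|^5)^(1/5)
= (1.26^5 + 7.21^5 + 2.25^5)^(1/5) ≈ (3.1758 + 19483.9194 + 57.665)^(1/5) = (19544.7602)^(1/5) ≈ 7.2145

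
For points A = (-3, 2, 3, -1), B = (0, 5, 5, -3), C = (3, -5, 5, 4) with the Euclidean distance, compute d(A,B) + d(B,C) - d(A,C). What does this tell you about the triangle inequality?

d(A,B) = √(3² + 3² + 2² + 2²) = √26 ≈ 5.099, d(B,C) = √(3² + 10² + 0² + 7²) = √158 ≈ 12.5698, d(A,C) = √(6² + 7² + 2² + 5²) = √114 ≈ 10.6771.
d(A,B) + d(B,C) - d(A,C) = 5.099 + 12.5698 - 10.6771 = 17.6688 - 10.6771 = 6.9917 (to 4 decimal places). This is ≥ 0, so the triangle inequality holds for these points.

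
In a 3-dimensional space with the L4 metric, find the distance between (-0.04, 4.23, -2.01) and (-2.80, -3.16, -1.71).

(Σ|x_i - y_i|^4)^(1/4) = (|-0.04 - (-2.8)|^4 + |4.23 - (-3.16)|^4 + |-2.01 - (-1.71)|^4)^(1/4)
= (2.76^4 + 7.39^4 + 0.3^4)^(1/4) ≈ (58.0278 + 2982.4815 + 0.0081)^(1/4) = (3040.5174)^(1/4) ≈ 7.4257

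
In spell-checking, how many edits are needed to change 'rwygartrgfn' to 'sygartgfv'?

Let D[i][j] be the edit distance between the first i characters of 'rwygartrgfn' and the first j characters of 'sygartgfv', with D[i][0] = i, D[0][j] = j, and D[i][j] = D[i-1][j-1] if the characters match, else 1 + min(D[i-1][j], D[i][j-1], D[i-1][j-1]). Filling the table (rows: prefixes of 'rwygartrgfn', columns: prefixes of 'sygartgfv'):
     ε  s  y  g  a  r  t  g  f  v
  ε  0  1  2  3  4  5  6  7  8  9
  r  1  1  2  3  4  4  5  6  7  8
  w  2  2  2  3  4  5  5  6  7  8
  y  3  3  2  3  4  5  6  6  7  8
  g  4  4  3  2  3  4  5  6  7  8
  a  5  5  4  3  2  3  4  5  6  7
  r  6  6  5  4  3  2  3  4  5  6
  t  7  7  6  5  4  3  2  3  4  5
  r  8  8  7  6  5  4  3  3  4  5
  g  9  9  8  7  6  5  4  3  4  5
  f 10 10  9  8  7  6  5  4  3  4
  n 11 11 10  9  8  7  6  5  4  4
The bottom-right entry gives D[11][9] = 4, so no sequence of fewer than 4 edits works. Backtracking through the table gives one optimal edit sequence (4 edits):
  rwygartrgfn → wygartrgfn (del r @1)
  wygartrgfn → sygartrgfn (sub w→s @1)
  sygartrgfn → sygartgfn (del r @7)
  sygartgfn → sygartgfv (sub n→v @9)
Edit distance = 4.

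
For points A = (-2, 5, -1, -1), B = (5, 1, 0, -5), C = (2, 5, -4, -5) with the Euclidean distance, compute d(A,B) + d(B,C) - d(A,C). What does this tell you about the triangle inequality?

d(A,B) = √(7² + 4² + 1² + 4²) = √82 ≈ 9.0554, d(B,C) = √(3² + 4² + 4² + 0²) = √41 ≈ 6.4031, d(A,C) = √(4² + 0² + 3² + 4²) = √41 ≈ 6.4031.
d(A,B) + d(B,C) - d(A,C) = 9.0554 + 6.4031 - 6.4031 = 15.4585 - 6.4031 = 9.0554 (to 4 decimal places). This is ≥ 0, so the triangle inequality holds for these points.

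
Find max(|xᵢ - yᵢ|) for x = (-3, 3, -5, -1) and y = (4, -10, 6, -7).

max(|x_i - y_i|) = max(|-3 - 4|, |3 - (-10)|, |-5 - 6|, |-1 - (-7)|) = max(7, 13, 11, 6) = 13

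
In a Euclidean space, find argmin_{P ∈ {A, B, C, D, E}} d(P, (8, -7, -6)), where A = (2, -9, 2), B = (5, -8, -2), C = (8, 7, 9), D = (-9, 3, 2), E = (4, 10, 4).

Distances: d(A) ≈ 10.198, d(B) ≈ 5.099, d(C) ≈ 20.5183, d(D) ≈ 21.2838, d(E) ≈ 20.1246. Nearest: B = (5, -8, -2) with distance 5.099.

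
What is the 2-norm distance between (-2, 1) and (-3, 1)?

(Σ|x_i - y_i|^2)^(1/2) = (|-2 - (-3)|^2 + |1 - 1|^2)^(1/2)
= (1^2 + 0^2)^(1/2) = (1 + 0)^(1/2) = (1)^(1/2) = 1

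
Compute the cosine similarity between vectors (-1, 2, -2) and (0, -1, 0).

With u = (-1, 2, -2), v = (0, -1, 0):
u·v = (-1)·0 + 2·(-1) + (-2)·0 = 0 + (-2) + 0 = -2.
|u| = √((-1)² + 2² + (-2)²) = √9, |v| = √(0² + (-1)² + 0²) = √1, so |u||v| = √(9·1) = √9 = 3.
cos θ = (u·v)/(|u||v|) = -2/3 ≈ -0.6667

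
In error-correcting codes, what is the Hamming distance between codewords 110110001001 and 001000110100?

Differing positions: 1, 2, 3, 4, 5, 7, 8, 9, 10, 12. Hamming distance = 10.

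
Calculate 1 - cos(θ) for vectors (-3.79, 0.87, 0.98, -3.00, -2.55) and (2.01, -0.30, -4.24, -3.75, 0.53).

With u = (-3.79, 0.87, 0.98, -3.00, -2.55), v = (2.01, -0.30, -4.24, -3.75, 0.53):
u·v = (-3.79)·2.01 + 0.87·(-0.3) + 0.98·(-4.24) + (-3)·(-3.75) + (-2.55)·0.53 = (-7.6179) + (-0.261) + (-4.1552) + 11.25 + (-1.3515) = -2.1356.
|u| = √((-3.79)² + 0.87² + 0.98² + (-3)² + (-2.55)²) = √(14.3641 + 0.7569 + 0.9604 + 9 + 6.5025) = √31.5839, |v| = √(2.01² + (-0.3)² + (-4.24)² + (-3.75)² + 0.53²) = √(4.0401 + 0.09 + 17.9776 + 14.0625 + 0.2809) = √36.4511.
cos θ = (u·v)/(|u||v|) = -2.1356/(√31.5839·√36.4511) ≈ -0.0629
Cosine distance = 1 - cos θ ≈ 1 - (-0.0629) = 1.0629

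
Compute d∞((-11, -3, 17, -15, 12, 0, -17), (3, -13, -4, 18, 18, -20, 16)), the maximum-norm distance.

max(|x_i - y_i|) = max(|-11 - 3|, |-3 - (-13)|, |17 - (-4)|, |-15 - 18|, |12 - 18|, |0 - (-20)|, |-17 - 16|) = max(14, 10, 21, 33, 6, 20, 33) = 33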